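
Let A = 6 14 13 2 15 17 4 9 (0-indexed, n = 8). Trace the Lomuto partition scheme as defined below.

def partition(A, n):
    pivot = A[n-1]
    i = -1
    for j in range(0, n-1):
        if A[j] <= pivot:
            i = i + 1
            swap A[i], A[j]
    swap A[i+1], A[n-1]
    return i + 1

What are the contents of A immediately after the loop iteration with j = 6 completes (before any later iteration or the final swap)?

6 2 4 14 15 17 13 9

pivot=9, i=-1
j=0: 6≤9, i=0, swap(0,0) ⇒ 6 14 13 2 15 17 4 9
j=1: 14>9, skip
j=2: 13>9, skip
j=3: 2≤9, i=1, swap(1,3) ⇒ 6 2 13 14 15 17 4 9
j=4: 15>9, skip
j=5: 17>9, skip
j=6: 4≤9, i=2, swap(2,6) ⇒ 6 2 4 14 15 17 13 9
(after j=6) A = 6 2 4 14 15 17 13 9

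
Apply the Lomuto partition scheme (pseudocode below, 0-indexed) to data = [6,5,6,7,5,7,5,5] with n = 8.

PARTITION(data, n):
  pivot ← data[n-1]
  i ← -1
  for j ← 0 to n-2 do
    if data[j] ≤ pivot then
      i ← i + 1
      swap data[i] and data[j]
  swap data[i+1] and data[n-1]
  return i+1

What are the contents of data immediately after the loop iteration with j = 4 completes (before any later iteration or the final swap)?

pivot = data[7] = 5; i = -1
j=0: data[0]=6 > 5 → no swap
j=1: data[1]=5 ≤ 5 → i=0, swap data[0],data[1] → [5,6,6,7,5,7,5,5]
j=2: data[2]=6 > 5 → no swap
j=3: data[3]=7 > 5 → no swap
j=4: data[4]=5 ≤ 5 → i=1, swap data[1],data[4] → [5,5,6,7,6,7,5,5]
(after j=4) data = [5,5,6,7,6,7,5,5]

[5,5,6,7,6,7,5,5]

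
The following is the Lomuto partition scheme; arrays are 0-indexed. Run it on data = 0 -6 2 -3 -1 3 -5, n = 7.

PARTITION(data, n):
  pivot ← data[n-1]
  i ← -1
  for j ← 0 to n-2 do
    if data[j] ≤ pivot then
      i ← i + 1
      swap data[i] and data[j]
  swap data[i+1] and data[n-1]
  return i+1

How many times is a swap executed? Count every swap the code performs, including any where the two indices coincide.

2

pivot = data[6] = -5; i = -1
j=0: data[0]=0 > -5 → no swap
j=1: data[1]=-6 ≤ -5 → i=0, swap data[0],data[1] → -6 0 2 -3 -1 3 -5
j=2: data[2]=2 > -5 → no swap
j=3: data[3]=-3 > -5 → no swap
j=4: data[4]=-1 > -5 → no swap
j=5: data[5]=3 > -5 → no swap
final swap data[1],data[6] → -6 -5 2 -3 -1 3 0; return 1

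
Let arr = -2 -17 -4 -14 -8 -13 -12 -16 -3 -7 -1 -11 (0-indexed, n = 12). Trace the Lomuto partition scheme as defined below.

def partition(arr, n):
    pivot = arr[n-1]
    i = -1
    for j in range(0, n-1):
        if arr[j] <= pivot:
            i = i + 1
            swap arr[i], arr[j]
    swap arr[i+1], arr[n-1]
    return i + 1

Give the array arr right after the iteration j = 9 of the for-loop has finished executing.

-17 -14 -13 -12 -16 -4 -2 -8 -3 -7 -1 -11

pivot=-11, i=-1
j=0: -2>-11, skip
j=1: -17≤-11, i=0, swap(0,1) ⇒ -17 -2 -4 -14 -8 -13 -12 -16 -3 -7 -1 -11
j=2: -4>-11, skip
j=3: -14≤-11, i=1, swap(1,3) ⇒ -17 -14 -4 -2 -8 -13 -12 -16 -3 -7 -1 -11
j=4: -8>-11, skip
j=5: -13≤-11, i=2, swap(2,5) ⇒ -17 -14 -13 -2 -8 -4 -12 -16 -3 -7 -1 -11
j=6: -12≤-11, i=3, swap(3,6) ⇒ -17 -14 -13 -12 -8 -4 -2 -16 -3 -7 -1 -11
j=7: -16≤-11, i=4, swap(4,7) ⇒ -17 -14 -13 -12 -16 -4 -2 -8 -3 -7 -1 -11
j=8: -3>-11, skip
j=9: -7>-11, skip
(after j=9) arr = -17 -14 -13 -12 -16 -4 -2 -8 -3 -7 -1 -11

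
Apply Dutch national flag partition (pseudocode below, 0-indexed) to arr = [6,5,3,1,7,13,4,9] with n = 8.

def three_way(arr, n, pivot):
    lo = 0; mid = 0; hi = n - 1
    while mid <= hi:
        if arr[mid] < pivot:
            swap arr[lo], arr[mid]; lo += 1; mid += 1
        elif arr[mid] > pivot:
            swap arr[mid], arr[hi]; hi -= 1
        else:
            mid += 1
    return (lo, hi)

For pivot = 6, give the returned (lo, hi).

(4, 4)

lo=0 mid=0 hi=7
6=6: mid=1
5<6: swap(0,1), lo=1 mid=2 ⇒ [5,6,3,1,7,13,4,9]
3<6: swap(1,2), lo=2 mid=3 ⇒ [5,3,6,1,7,13,4,9]
1<6: swap(2,3), lo=3 mid=4 ⇒ [5,3,1,6,7,13,4,9]
7>6: swap(4,7), hi=6 ⇒ [5,3,1,6,9,13,4,7]
9>6: swap(4,6), hi=5 ⇒ [5,3,1,6,4,13,9,7]
4<6: swap(3,4), lo=4 mid=5 ⇒ [5,3,1,4,6,13,9,7]
13>6: swap(5,5), hi=4 ⇒ [5,3,1,4,6,13,9,7]
done. lo=4 hi=4; arr=[5,3,1,4,6,13,9,7]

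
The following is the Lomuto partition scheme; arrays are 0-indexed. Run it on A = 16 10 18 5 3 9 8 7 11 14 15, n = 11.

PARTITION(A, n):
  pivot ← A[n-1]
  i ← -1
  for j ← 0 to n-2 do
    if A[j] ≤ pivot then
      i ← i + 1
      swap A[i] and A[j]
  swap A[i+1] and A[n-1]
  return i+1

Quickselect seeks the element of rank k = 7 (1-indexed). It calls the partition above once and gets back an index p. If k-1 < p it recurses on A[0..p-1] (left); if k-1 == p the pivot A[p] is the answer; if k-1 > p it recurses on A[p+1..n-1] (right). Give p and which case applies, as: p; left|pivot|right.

8; left

pivot=15, i=-1
j=0: 16>15, skip
j=1: 10≤15, i=0, swap(0,1) ⇒ 10 16 18 5 3 9 8 7 11 14 15
j=2: 18>15, skip
j=3: 5≤15, i=1, swap(1,3) ⇒ 10 5 18 16 3 9 8 7 11 14 15
j=4: 3≤15, i=2, swap(2,4) ⇒ 10 5 3 16 18 9 8 7 11 14 15
j=5: 9≤15, i=3, swap(3,5) ⇒ 10 5 3 9 18 16 8 7 11 14 15
j=6: 8≤15, i=4, swap(4,6) ⇒ 10 5 3 9 8 16 18 7 11 14 15
j=7: 7≤15, i=5, swap(5,7) ⇒ 10 5 3 9 8 7 18 16 11 14 15
j=8: 11≤15, i=6, swap(6,8) ⇒ 10 5 3 9 8 7 11 16 18 14 15
j=9: 14≤15, i=7, swap(7,9) ⇒ 10 5 3 9 8 7 11 14 18 16 15
swap(8,10) ⇒ 10 5 3 9 8 7 11 14 15 16 18; return 8
p = 8; k-1 = 6 < 8 ⇒ left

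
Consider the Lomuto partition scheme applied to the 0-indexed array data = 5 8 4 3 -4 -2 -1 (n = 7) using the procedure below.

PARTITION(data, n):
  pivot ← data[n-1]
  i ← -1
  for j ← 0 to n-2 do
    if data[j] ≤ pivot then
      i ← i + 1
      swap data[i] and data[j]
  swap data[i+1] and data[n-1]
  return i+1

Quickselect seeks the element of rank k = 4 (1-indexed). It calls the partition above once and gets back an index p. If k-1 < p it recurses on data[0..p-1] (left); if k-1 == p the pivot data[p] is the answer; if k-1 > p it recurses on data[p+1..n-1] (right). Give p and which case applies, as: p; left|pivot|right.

2; right

pivot = data[6] = -1; i = -1
j=0: data[0]=5 > -1 → no swap
j=1: data[1]=8 > -1 → no swap
j=2: data[2]=4 > -1 → no swap
j=3: data[3]=3 > -1 → no swap
j=4: data[4]=-4 ≤ -1 → i=0, swap data[0],data[4] → -4 8 4 3 5 -2 -1
j=5: data[5]=-2 ≤ -1 → i=1, swap data[1],data[5] → -4 -2 4 3 5 8 -1
final swap data[2],data[6] → -4 -2 -1 3 5 8 4; return 2
p = 2; k-1 = 3 > 2 ⇒ right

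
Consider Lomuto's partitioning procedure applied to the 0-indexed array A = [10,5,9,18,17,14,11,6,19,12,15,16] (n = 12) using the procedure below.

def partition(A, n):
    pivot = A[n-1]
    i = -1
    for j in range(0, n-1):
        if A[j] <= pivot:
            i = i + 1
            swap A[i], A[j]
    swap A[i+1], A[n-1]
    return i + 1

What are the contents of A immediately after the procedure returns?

[10,5,9,14,11,6,12,15,16,17,18,19]

pivot = A[11] = 16; i = -1
j=0: A[0]=10 ≤ 16 → i=0, swap A[0],A[0] (no change) → [10,5,9,18,17,14,11,6,19,12,15,16]
j=1: A[1]=5 ≤ 16 → i=1, swap A[1],A[1] (no change) → [10,5,9,18,17,14,11,6,19,12,15,16]
j=2: A[2]=9 ≤ 16 → i=2, swap A[2],A[2] (no change) → [10,5,9,18,17,14,11,6,19,12,15,16]
j=3: A[3]=18 > 16 → no swap
j=4: A[4]=17 > 16 → no swap
j=5: A[5]=14 ≤ 16 → i=3, swap A[3],A[5] → [10,5,9,14,17,18,11,6,19,12,15,16]
j=6: A[6]=11 ≤ 16 → i=4, swap A[4],A[6] → [10,5,9,14,11,18,17,6,19,12,15,16]
j=7: A[7]=6 ≤ 16 → i=5, swap A[5],A[7] → [10,5,9,14,11,6,17,18,19,12,15,16]
j=8: A[8]=19 > 16 → no swap
j=9: A[9]=12 ≤ 16 → i=6, swap A[6],A[9] → [10,5,9,14,11,6,12,18,19,17,15,16]
j=10: A[10]=15 ≤ 16 → i=7, swap A[7],A[10] → [10,5,9,14,11,6,12,15,19,17,18,16]
final swap A[8],A[11] → [10,5,9,14,11,6,12,15,16,17,18,19]; return 8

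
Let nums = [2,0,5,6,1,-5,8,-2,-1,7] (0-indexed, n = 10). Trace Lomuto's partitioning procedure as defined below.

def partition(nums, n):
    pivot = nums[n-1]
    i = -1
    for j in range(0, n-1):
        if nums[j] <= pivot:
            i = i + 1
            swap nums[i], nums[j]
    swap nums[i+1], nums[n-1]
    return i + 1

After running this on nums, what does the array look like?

pivot = nums[9] = 7; i = -1
j=0: nums[0]=2 ≤ 7 → i=0, swap nums[0],nums[0] (no change) → [2,0,5,6,1,-5,8,-2,-1,7]
j=1: nums[1]=0 ≤ 7 → i=1, swap nums[1],nums[1] (no change) → [2,0,5,6,1,-5,8,-2,-1,7]
j=2: nums[2]=5 ≤ 7 → i=2, swap nums[2],nums[2] (no change) → [2,0,5,6,1,-5,8,-2,-1,7]
j=3: nums[3]=6 ≤ 7 → i=3, swap nums[3],nums[3] (no change) → [2,0,5,6,1,-5,8,-2,-1,7]
j=4: nums[4]=1 ≤ 7 → i=4, swap nums[4],nums[4] (no change) → [2,0,5,6,1,-5,8,-2,-1,7]
j=5: nums[5]=-5 ≤ 7 → i=5, swap nums[5],nums[5] (no change) → [2,0,5,6,1,-5,8,-2,-1,7]
j=6: nums[6]=8 > 7 → no swap
j=7: nums[7]=-2 ≤ 7 → i=6, swap nums[6],nums[7] → [2,0,5,6,1,-5,-2,8,-1,7]
j=8: nums[8]=-1 ≤ 7 → i=7, swap nums[7],nums[8] → [2,0,5,6,1,-5,-2,-1,8,7]
final swap nums[8],nums[9] → [2,0,5,6,1,-5,-2,-1,7,8]; return 8

[2,0,5,6,1,-5,-2,-1,7,8]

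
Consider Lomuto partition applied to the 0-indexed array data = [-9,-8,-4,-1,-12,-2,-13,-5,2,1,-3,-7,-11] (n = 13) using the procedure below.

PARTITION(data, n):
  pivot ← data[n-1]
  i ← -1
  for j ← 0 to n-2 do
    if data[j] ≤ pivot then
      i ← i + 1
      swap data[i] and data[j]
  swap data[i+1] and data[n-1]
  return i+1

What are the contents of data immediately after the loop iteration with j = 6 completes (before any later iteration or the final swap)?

[-12,-13,-4,-1,-9,-2,-8,-5,2,1,-3,-7,-11]

pivot=-11, i=-1
j=0: -9>-11, skip
j=1: -8>-11, skip
j=2: -4>-11, skip
j=3: -1>-11, skip
j=4: -12≤-11, i=0, swap(0,4) ⇒ [-12,-8,-4,-1,-9,-2,-13,-5,2,1,-3,-7,-11]
j=5: -2>-11, skip
j=6: -13≤-11, i=1, swap(1,6) ⇒ [-12,-13,-4,-1,-9,-2,-8,-5,2,1,-3,-7,-11]
(after j=6) data = [-12,-13,-4,-1,-9,-2,-8,-5,2,1,-3,-7,-11]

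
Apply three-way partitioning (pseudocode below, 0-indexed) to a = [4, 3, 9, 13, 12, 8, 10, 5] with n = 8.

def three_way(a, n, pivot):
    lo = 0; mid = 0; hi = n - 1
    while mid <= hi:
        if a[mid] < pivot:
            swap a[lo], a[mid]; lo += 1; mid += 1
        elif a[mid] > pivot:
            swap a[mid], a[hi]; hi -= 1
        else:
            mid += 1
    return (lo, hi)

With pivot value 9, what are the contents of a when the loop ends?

lo=0 mid=0 hi=7
4<9: swap(0,0), lo=1 mid=1 ⇒ [4, 3, 9, 13, 12, 8, 10, 5]
3<9: swap(1,1), lo=2 mid=2 ⇒ [4, 3, 9, 13, 12, 8, 10, 5]
9=9: mid=3
13>9: swap(3,7), hi=6 ⇒ [4, 3, 9, 5, 12, 8, 10, 13]
5<9: swap(2,3), lo=3 mid=4 ⇒ [4, 3, 5, 9, 12, 8, 10, 13]
12>9: swap(4,6), hi=5 ⇒ [4, 3, 5, 9, 10, 8, 12, 13]
10>9: swap(4,5), hi=4 ⇒ [4, 3, 5, 9, 8, 10, 12, 13]
8<9: swap(3,4), lo=4 mid=5 ⇒ [4, 3, 5, 8, 9, 10, 12, 13]
done. lo=4 hi=4; a=[4, 3, 5, 8, 9, 10, 12, 13]

[4, 3, 5, 8, 9, 10, 12, 13]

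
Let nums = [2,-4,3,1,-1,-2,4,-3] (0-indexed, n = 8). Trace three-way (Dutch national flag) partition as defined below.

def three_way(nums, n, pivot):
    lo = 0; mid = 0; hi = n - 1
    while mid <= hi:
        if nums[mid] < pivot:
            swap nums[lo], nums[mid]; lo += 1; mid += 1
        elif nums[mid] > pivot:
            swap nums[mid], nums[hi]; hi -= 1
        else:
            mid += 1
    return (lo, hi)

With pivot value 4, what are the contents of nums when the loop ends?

[2,-4,3,1,-1,-2,-3,4]

pivot = 4; lo=0, mid=0, hi=7
nums[mid]=2<4: swap nums[0],nums[0]; lo=1,mid=1 → [2,-4,3,1,-1,-2,4,-3]
nums[mid]=-4<4: swap nums[1],nums[1]; lo=2,mid=2 → [2,-4,3,1,-1,-2,4,-3]
nums[mid]=3<4: swap nums[2],nums[2]; lo=3,mid=3 → [2,-4,3,1,-1,-2,4,-3]
nums[mid]=1<4: swap nums[3],nums[3]; lo=4,mid=4 → [2,-4,3,1,-1,-2,4,-3]
nums[mid]=-1<4: swap nums[4],nums[4]; lo=5,mid=5 → [2,-4,3,1,-1,-2,4,-3]
nums[mid]=-2<4: swap nums[5],nums[5]; lo=6,mid=6 → [2,-4,3,1,-1,-2,4,-3]
nums[mid]=4=4: mid=7
nums[mid]=-3<4: swap nums[6],nums[7]; lo=7,mid=8 → [2,-4,3,1,-1,-2,-3,4]
end: lo=7, hi=7; nums = [2,-4,3,1,-1,-2,-3,4]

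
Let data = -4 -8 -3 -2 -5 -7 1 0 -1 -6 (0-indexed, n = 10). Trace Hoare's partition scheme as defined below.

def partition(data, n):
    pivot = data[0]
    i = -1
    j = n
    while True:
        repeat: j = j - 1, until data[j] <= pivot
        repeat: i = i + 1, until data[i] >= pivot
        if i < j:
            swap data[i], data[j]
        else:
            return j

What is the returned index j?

3

pivot = data[0] = -4; i = -1, j = 10
j→9 (data[9]=-6≤-4), i→0 (data[0]=-4≥-4); i<j, swap → -6 -8 -3 -2 -5 -7 1 0 -1 -4
j→5 (data[5]=-7≤-4), i→2 (data[2]=-3≥-4); i<j, swap → -6 -8 -7 -2 -5 -3 1 0 -1 -4
j→4 (data[4]=-5≤-4), i→3 (data[3]=-2≥-4); i<j, swap → -6 -8 -7 -5 -2 -3 1 0 -1 -4
j→3, i→4; i≥j, return j=3. data = -6 -8 -7 -5 -2 -3 1 0 -1 -4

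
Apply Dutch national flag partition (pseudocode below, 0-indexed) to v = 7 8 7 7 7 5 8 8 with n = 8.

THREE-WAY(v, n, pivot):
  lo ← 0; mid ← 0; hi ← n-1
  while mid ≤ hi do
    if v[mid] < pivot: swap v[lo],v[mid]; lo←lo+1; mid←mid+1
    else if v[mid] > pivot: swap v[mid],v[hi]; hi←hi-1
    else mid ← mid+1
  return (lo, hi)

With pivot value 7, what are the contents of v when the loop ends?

5 7 7 7 7 8 8 8

lo=0 mid=0 hi=7
7=7: mid=1
8>7: swap(1,7), hi=6 ⇒ 7 8 7 7 7 5 8 8
8>7: swap(1,6), hi=5 ⇒ 7 8 7 7 7 5 8 8
8>7: swap(1,5), hi=4 ⇒ 7 5 7 7 7 8 8 8
5<7: swap(0,1), lo=1 mid=2 ⇒ 5 7 7 7 7 8 8 8
7=7: mid=3
7=7: mid=4
7=7: mid=5
done. lo=1 hi=4; v=5 7 7 7 7 8 8 8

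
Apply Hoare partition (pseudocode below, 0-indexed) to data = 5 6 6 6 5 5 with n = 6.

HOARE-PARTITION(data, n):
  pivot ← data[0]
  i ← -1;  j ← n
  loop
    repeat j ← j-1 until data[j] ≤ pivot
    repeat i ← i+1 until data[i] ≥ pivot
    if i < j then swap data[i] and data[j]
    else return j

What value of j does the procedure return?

1

pivot=5
j stops at 5 (5), i stops at 0 (5); swap ⇒ 5 6 6 6 5 5
j stops at 4 (5), i stops at 1 (6); swap ⇒ 5 5 6 6 6 5
j stops at 1, i stops at 2; i≥j ⇒ return 1. data=5 5 6 6 6 5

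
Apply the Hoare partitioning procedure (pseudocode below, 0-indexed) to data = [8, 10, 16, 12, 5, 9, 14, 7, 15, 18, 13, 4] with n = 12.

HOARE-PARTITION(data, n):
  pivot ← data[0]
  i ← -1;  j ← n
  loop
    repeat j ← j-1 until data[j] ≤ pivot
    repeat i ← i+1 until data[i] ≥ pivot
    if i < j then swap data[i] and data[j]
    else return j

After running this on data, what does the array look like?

pivot=8
j stops at 11 (4), i stops at 0 (8); swap ⇒ [4, 10, 16, 12, 5, 9, 14, 7, 15, 18, 13, 8]
j stops at 7 (7), i stops at 1 (10); swap ⇒ [4, 7, 16, 12, 5, 9, 14, 10, 15, 18, 13, 8]
j stops at 4 (5), i stops at 2 (16); swap ⇒ [4, 7, 5, 12, 16, 9, 14, 10, 15, 18, 13, 8]
j stops at 2, i stops at 3; i≥j ⇒ return 2. data=[4, 7, 5, 12, 16, 9, 14, 10, 15, 18, 13, 8]

[4, 7, 5, 12, 16, 9, 14, 10, 15, 18, 13, 8]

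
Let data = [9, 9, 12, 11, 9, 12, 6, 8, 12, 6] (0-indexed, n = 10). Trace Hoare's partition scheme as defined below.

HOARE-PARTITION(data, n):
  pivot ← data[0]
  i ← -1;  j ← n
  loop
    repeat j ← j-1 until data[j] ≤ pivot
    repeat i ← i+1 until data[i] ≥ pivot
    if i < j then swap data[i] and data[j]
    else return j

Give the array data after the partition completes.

[6, 8, 6, 9, 11, 12, 12, 9, 12, 9]

pivot = data[0] = 9; i = -1, j = 10
j→9 (data[9]=6≤9), i→0 (data[0]=9≥9); i<j, swap → [6, 9, 12, 11, 9, 12, 6, 8, 12, 9]
j→7 (data[7]=8≤9), i→1 (data[1]=9≥9); i<j, swap → [6, 8, 12, 11, 9, 12, 6, 9, 12, 9]
j→6 (data[6]=6≤9), i→2 (data[2]=12≥9); i<j, swap → [6, 8, 6, 11, 9, 12, 12, 9, 12, 9]
j→4 (data[4]=9≤9), i→3 (data[3]=11≥9); i<j, swap → [6, 8, 6, 9, 11, 12, 12, 9, 12, 9]
j→3, i→4; i≥j, return j=3. data = [6, 8, 6, 9, 11, 12, 12, 9, 12, 9]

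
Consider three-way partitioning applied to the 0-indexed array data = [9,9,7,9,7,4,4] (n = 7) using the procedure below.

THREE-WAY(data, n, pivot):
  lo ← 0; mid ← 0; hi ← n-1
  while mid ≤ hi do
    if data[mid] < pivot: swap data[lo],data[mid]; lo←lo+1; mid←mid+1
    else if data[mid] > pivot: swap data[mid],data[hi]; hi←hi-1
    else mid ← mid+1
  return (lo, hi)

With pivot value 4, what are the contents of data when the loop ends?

[4,4,9,7,7,9,9]

pivot = 4; lo=0, mid=0, hi=6
data[mid]=9>4: swap data[0],data[6]; hi=5 → [4,9,7,9,7,4,9]
data[mid]=4=4: mid=1
data[mid]=9>4: swap data[1],data[5]; hi=4 → [4,4,7,9,7,9,9]
data[mid]=4=4: mid=2
data[mid]=7>4: swap data[2],data[4]; hi=3 → [4,4,7,9,7,9,9]
data[mid]=7>4: swap data[2],data[3]; hi=2 → [4,4,9,7,7,9,9]
data[mid]=9>4: swap data[2],data[2]; hi=1 → [4,4,9,7,7,9,9]
end: lo=0, hi=1; data = [4,4,9,7,7,9,9]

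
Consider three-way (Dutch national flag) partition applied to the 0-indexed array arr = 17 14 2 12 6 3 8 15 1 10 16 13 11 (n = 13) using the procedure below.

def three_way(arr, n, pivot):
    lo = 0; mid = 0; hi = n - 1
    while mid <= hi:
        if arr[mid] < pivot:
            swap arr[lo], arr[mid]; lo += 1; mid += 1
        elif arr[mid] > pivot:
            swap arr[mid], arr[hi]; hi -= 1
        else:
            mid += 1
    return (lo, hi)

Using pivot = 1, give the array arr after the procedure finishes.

1 2 12 6 3 8 15 14 10 16 13 11 17

lo=0 mid=0 hi=12
17>1: swap(0,12), hi=11 ⇒ 11 14 2 12 6 3 8 15 1 10 16 13 17
11>1: swap(0,11), hi=10 ⇒ 13 14 2 12 6 3 8 15 1 10 16 11 17
13>1: swap(0,10), hi=9 ⇒ 16 14 2 12 6 3 8 15 1 10 13 11 17
16>1: swap(0,9), hi=8 ⇒ 10 14 2 12 6 3 8 15 1 16 13 11 17
10>1: swap(0,8), hi=7 ⇒ 1 14 2 12 6 3 8 15 10 16 13 11 17
1=1: mid=1
14>1: swap(1,7), hi=6 ⇒ 1 15 2 12 6 3 8 14 10 16 13 11 17
15>1: swap(1,6), hi=5 ⇒ 1 8 2 12 6 3 15 14 10 16 13 11 17
8>1: swap(1,5), hi=4 ⇒ 1 3 2 12 6 8 15 14 10 16 13 11 17
3>1: swap(1,4), hi=3 ⇒ 1 6 2 12 3 8 15 14 10 16 13 11 17
6>1: swap(1,3), hi=2 ⇒ 1 12 2 6 3 8 15 14 10 16 13 11 17
12>1: swap(1,2), hi=1 ⇒ 1 2 12 6 3 8 15 14 10 16 13 11 17
2>1: swap(1,1), hi=0 ⇒ 1 2 12 6 3 8 15 14 10 16 13 11 17
done. lo=0 hi=0; arr=1 2 12 6 3 8 15 14 10 16 13 11 17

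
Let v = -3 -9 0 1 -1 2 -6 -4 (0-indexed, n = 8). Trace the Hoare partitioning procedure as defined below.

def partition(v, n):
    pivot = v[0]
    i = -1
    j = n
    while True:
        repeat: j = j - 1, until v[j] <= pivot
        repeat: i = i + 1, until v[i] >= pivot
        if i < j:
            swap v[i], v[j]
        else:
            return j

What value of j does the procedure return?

pivot = v[0] = -3; i = -1, j = 8
j→7 (v[7]=-4≤-3), i→0 (v[0]=-3≥-3); i<j, swap → -4 -9 0 1 -1 2 -6 -3
j→6 (v[6]=-6≤-3), i→2 (v[2]=0≥-3); i<j, swap → -4 -9 -6 1 -1 2 0 -3
j→2, i→3; i≥j, return j=2. v = -4 -9 -6 1 -1 2 0 -3

2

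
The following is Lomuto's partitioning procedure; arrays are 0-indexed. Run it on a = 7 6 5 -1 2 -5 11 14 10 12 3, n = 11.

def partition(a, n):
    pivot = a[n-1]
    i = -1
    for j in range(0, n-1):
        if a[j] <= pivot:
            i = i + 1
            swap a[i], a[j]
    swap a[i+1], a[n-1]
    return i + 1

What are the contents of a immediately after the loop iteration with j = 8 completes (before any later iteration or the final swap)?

pivot = a[10] = 3; i = -1
j=0: a[0]=7 > 3 → no swap
j=1: a[1]=6 > 3 → no swap
j=2: a[2]=5 > 3 → no swap
j=3: a[3]=-1 ≤ 3 → i=0, swap a[0],a[3] → -1 6 5 7 2 -5 11 14 10 12 3
j=4: a[4]=2 ≤ 3 → i=1, swap a[1],a[4] → -1 2 5 7 6 -5 11 14 10 12 3
j=5: a[5]=-5 ≤ 3 → i=2, swap a[2],a[5] → -1 2 -5 7 6 5 11 14 10 12 3
j=6: a[6]=11 > 3 → no swap
j=7: a[7]=14 > 3 → no swap
j=8: a[8]=10 > 3 → no swap
(after j=8) a = -1 2 -5 7 6 5 11 14 10 12 3

-1 2 -5 7 6 5 11 14 10 12 3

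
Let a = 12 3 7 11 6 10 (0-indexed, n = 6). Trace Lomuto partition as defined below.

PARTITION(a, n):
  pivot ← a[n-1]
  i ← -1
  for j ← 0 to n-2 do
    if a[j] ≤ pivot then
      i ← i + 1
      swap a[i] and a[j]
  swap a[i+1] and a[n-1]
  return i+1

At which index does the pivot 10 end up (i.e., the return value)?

pivot=10, i=-1
j=0: 12>10, skip
j=1: 3≤10, i=0, swap(0,1) ⇒ 3 12 7 11 6 10
j=2: 7≤10, i=1, swap(1,2) ⇒ 3 7 12 11 6 10
j=3: 11>10, skip
j=4: 6≤10, i=2, swap(2,4) ⇒ 3 7 6 11 12 10
swap(3,5) ⇒ 3 7 6 10 12 11; return 3

3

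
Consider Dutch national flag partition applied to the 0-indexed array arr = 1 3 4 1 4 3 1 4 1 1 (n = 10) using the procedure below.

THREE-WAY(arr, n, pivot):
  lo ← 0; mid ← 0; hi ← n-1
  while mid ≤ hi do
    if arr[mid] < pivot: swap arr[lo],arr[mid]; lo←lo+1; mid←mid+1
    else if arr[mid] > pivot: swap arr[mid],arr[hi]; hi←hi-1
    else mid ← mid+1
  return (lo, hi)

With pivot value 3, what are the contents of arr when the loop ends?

pivot = 3; lo=0, mid=0, hi=9
arr[mid]=1<3: swap arr[0],arr[0]; lo=1,mid=1 → 1 3 4 1 4 3 1 4 1 1
arr[mid]=3=3: mid=2
arr[mid]=4>3: swap arr[2],arr[9]; hi=8 → 1 3 1 1 4 3 1 4 1 4
arr[mid]=1<3: swap arr[1],arr[2]; lo=2,mid=3 → 1 1 3 1 4 3 1 4 1 4
arr[mid]=1<3: swap arr[2],arr[3]; lo=3,mid=4 → 1 1 1 3 4 3 1 4 1 4
arr[mid]=4>3: swap arr[4],arr[8]; hi=7 → 1 1 1 3 1 3 1 4 4 4
arr[mid]=1<3: swap arr[3],arr[4]; lo=4,mid=5 → 1 1 1 1 3 3 1 4 4 4
arr[mid]=3=3: mid=6
arr[mid]=1<3: swap arr[4],arr[6]; lo=5,mid=7 → 1 1 1 1 1 3 3 4 4 4
arr[mid]=4>3: swap arr[7],arr[7]; hi=6 → 1 1 1 1 1 3 3 4 4 4
end: lo=5, hi=6; arr = 1 1 1 1 1 3 3 4 4 4

1 1 1 1 1 3 3 4 4 4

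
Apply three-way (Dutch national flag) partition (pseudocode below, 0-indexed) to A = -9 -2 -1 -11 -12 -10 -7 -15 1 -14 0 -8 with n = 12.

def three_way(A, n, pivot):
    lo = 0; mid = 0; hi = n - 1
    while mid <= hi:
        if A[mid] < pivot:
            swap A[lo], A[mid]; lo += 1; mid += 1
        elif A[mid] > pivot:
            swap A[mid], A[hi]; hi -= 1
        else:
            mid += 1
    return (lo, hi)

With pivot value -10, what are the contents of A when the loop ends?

-14 -15 -11 -12 -10 -7 -1 1 -2 0 -8 -9

pivot = -10; lo=0, mid=0, hi=11
A[mid]=-9>-10: swap A[0],A[11]; hi=10 → -8 -2 -1 -11 -12 -10 -7 -15 1 -14 0 -9
A[mid]=-8>-10: swap A[0],A[10]; hi=9 → 0 -2 -1 -11 -12 -10 -7 -15 1 -14 -8 -9
A[mid]=0>-10: swap A[0],A[9]; hi=8 → -14 -2 -1 -11 -12 -10 -7 -15 1 0 -8 -9
A[mid]=-14<-10: swap A[0],A[0]; lo=1,mid=1 → -14 -2 -1 -11 -12 -10 -7 -15 1 0 -8 -9
A[mid]=-2>-10: swap A[1],A[8]; hi=7 → -14 1 -1 -11 -12 -10 -7 -15 -2 0 -8 -9
A[mid]=1>-10: swap A[1],A[7]; hi=6 → -14 -15 -1 -11 -12 -10 -7 1 -2 0 -8 -9
A[mid]=-15<-10: swap A[1],A[1]; lo=2,mid=2 → -14 -15 -1 -11 -12 -10 -7 1 -2 0 -8 -9
A[mid]=-1>-10: swap A[2],A[6]; hi=5 → -14 -15 -7 -11 -12 -10 -1 1 -2 0 -8 -9
A[mid]=-7>-10: swap A[2],A[5]; hi=4 → -14 -15 -10 -11 -12 -7 -1 1 -2 0 -8 -9
A[mid]=-10=-10: mid=3
A[mid]=-11<-10: swap A[2],A[3]; lo=3,mid=4 → -14 -15 -11 -10 -12 -7 -1 1 -2 0 -8 -9
A[mid]=-12<-10: swap A[3],A[4]; lo=4,mid=5 → -14 -15 -11 -12 -10 -7 -1 1 -2 0 -8 -9
end: lo=4, hi=4; A = -14 -15 -11 -12 -10 -7 -1 1 -2 0 -8 -9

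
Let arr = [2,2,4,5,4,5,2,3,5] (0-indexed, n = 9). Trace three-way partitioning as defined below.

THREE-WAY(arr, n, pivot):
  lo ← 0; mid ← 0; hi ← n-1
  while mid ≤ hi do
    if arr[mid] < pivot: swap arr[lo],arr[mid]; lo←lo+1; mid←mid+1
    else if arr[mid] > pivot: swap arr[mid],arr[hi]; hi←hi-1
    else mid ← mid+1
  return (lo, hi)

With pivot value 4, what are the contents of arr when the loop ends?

pivot = 4; lo=0, mid=0, hi=8
arr[mid]=2<4: swap arr[0],arr[0]; lo=1,mid=1 → [2,2,4,5,4,5,2,3,5]
arr[mid]=2<4: swap arr[1],arr[1]; lo=2,mid=2 → [2,2,4,5,4,5,2,3,5]
arr[mid]=4=4: mid=3
arr[mid]=5>4: swap arr[3],arr[8]; hi=7 → [2,2,4,5,4,5,2,3,5]
arr[mid]=5>4: swap arr[3],arr[7]; hi=6 → [2,2,4,3,4,5,2,5,5]
arr[mid]=3<4: swap arr[2],arr[3]; lo=3,mid=4 → [2,2,3,4,4,5,2,5,5]
arr[mid]=4=4: mid=5
arr[mid]=5>4: swap arr[5],arr[6]; hi=5 → [2,2,3,4,4,2,5,5,5]
arr[mid]=2<4: swap arr[3],arr[5]; lo=4,mid=6 → [2,2,3,2,4,4,5,5,5]
end: lo=4, hi=5; arr = [2,2,3,2,4,4,5,5,5]

[2,2,3,2,4,4,5,5,5]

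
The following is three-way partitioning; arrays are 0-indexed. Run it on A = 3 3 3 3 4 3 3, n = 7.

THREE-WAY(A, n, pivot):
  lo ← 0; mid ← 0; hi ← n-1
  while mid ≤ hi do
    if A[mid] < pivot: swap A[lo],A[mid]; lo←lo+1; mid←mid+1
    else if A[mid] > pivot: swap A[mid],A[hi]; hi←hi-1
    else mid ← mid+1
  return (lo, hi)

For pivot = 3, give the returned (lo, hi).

lo=0 mid=0 hi=6
3=3: mid=1
3=3: mid=2
3=3: mid=3
3=3: mid=4
4>3: swap(4,6), hi=5 ⇒ 3 3 3 3 3 3 4
3=3: mid=5
3=3: mid=6
done. lo=0 hi=5; A=3 3 3 3 3 3 4

(0, 5)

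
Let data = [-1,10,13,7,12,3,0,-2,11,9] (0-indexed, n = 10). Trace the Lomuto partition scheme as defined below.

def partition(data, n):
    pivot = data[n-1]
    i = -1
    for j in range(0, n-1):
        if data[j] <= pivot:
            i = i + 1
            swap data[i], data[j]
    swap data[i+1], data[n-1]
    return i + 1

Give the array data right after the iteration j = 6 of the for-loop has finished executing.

pivot = data[9] = 9; i = -1
j=0: data[0]=-1 ≤ 9 → i=0, swap data[0],data[0] (no change) → [-1,10,13,7,12,3,0,-2,11,9]
j=1: data[1]=10 > 9 → no swap
j=2: data[2]=13 > 9 → no swap
j=3: data[3]=7 ≤ 9 → i=1, swap data[1],data[3] → [-1,7,13,10,12,3,0,-2,11,9]
j=4: data[4]=12 > 9 → no swap
j=5: data[5]=3 ≤ 9 → i=2, swap data[2],data[5] → [-1,7,3,10,12,13,0,-2,11,9]
j=6: data[6]=0 ≤ 9 → i=3, swap data[3],data[6] → [-1,7,3,0,12,13,10,-2,11,9]
(after j=6) data = [-1,7,3,0,12,13,10,-2,11,9]

[-1,7,3,0,12,13,10,-2,11,9]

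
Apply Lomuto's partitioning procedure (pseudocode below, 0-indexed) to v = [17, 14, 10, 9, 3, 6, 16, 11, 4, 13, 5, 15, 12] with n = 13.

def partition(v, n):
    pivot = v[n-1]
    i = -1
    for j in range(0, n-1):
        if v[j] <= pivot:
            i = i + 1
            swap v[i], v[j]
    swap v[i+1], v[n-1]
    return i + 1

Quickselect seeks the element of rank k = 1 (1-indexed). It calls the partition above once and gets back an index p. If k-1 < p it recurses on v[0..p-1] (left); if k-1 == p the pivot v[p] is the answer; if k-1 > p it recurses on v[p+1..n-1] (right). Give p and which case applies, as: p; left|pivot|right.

7; left

pivot = v[12] = 12; i = -1
j=0: v[0]=17 > 12 → no swap
j=1: v[1]=14 > 12 → no swap
j=2: v[2]=10 ≤ 12 → i=0, swap v[0],v[2] → [10, 14, 17, 9, 3, 6, 16, 11, 4, 13, 5, 15, 12]
j=3: v[3]=9 ≤ 12 → i=1, swap v[1],v[3] → [10, 9, 17, 14, 3, 6, 16, 11, 4, 13, 5, 15, 12]
j=4: v[4]=3 ≤ 12 → i=2, swap v[2],v[4] → [10, 9, 3, 14, 17, 6, 16, 11, 4, 13, 5, 15, 12]
j=5: v[5]=6 ≤ 12 → i=3, swap v[3],v[5] → [10, 9, 3, 6, 17, 14, 16, 11, 4, 13, 5, 15, 12]
j=6: v[6]=16 > 12 → no swap
j=7: v[7]=11 ≤ 12 → i=4, swap v[4],v[7] → [10, 9, 3, 6, 11, 14, 16, 17, 4, 13, 5, 15, 12]
j=8: v[8]=4 ≤ 12 → i=5, swap v[5],v[8] → [10, 9, 3, 6, 11, 4, 16, 17, 14, 13, 5, 15, 12]
j=9: v[9]=13 > 12 → no swap
j=10: v[10]=5 ≤ 12 → i=6, swap v[6],v[10] → [10, 9, 3, 6, 11, 4, 5, 17, 14, 13, 16, 15, 12]
j=11: v[11]=15 > 12 → no swap
final swap v[7],v[12] → [10, 9, 3, 6, 11, 4, 5, 12, 14, 13, 16, 15, 17]; return 7
p = 7; k-1 = 0 < 7 ⇒ left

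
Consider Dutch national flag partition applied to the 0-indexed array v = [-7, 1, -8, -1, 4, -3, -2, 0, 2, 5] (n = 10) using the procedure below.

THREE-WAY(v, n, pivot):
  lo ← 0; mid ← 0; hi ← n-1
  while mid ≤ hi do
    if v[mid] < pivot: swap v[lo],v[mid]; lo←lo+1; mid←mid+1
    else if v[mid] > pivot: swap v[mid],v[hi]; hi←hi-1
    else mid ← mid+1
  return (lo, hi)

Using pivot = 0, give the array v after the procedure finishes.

lo=0 mid=0 hi=9
-7<0: swap(0,0), lo=1 mid=1 ⇒ [-7, 1, -8, -1, 4, -3, -2, 0, 2, 5]
1>0: swap(1,9), hi=8 ⇒ [-7, 5, -8, -1, 4, -3, -2, 0, 2, 1]
5>0: swap(1,8), hi=7 ⇒ [-7, 2, -8, -1, 4, -3, -2, 0, 5, 1]
2>0: swap(1,7), hi=6 ⇒ [-7, 0, -8, -1, 4, -3, -2, 2, 5, 1]
0=0: mid=2
-8<0: swap(1,2), lo=2 mid=3 ⇒ [-7, -8, 0, -1, 4, -3, -2, 2, 5, 1]
-1<0: swap(2,3), lo=3 mid=4 ⇒ [-7, -8, -1, 0, 4, -3, -2, 2, 5, 1]
4>0: swap(4,6), hi=5 ⇒ [-7, -8, -1, 0, -2, -3, 4, 2, 5, 1]
-2<0: swap(3,4), lo=4 mid=5 ⇒ [-7, -8, -1, -2, 0, -3, 4, 2, 5, 1]
-3<0: swap(4,5), lo=5 mid=6 ⇒ [-7, -8, -1, -2, -3, 0, 4, 2, 5, 1]
done. lo=5 hi=5; v=[-7, -8, -1, -2, -3, 0, 4, 2, 5, 1]

[-7, -8, -1, -2, -3, 0, 4, 2, 5, 1]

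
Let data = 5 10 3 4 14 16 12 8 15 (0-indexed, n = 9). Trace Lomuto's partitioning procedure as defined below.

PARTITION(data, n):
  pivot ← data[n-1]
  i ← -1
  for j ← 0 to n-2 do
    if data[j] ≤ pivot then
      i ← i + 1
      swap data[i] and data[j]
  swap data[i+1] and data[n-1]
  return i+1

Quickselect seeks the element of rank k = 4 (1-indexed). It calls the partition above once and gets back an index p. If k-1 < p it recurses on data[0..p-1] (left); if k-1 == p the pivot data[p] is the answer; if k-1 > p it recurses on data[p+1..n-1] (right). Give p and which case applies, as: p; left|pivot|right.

7; left

pivot = data[8] = 15; i = -1
j=0: data[0]=5 ≤ 15 → i=0, swap data[0],data[0] (no change) → 5 10 3 4 14 16 12 8 15
j=1: data[1]=10 ≤ 15 → i=1, swap data[1],data[1] (no change) → 5 10 3 4 14 16 12 8 15
j=2: data[2]=3 ≤ 15 → i=2, swap data[2],data[2] (no change) → 5 10 3 4 14 16 12 8 15
j=3: data[3]=4 ≤ 15 → i=3, swap data[3],data[3] (no change) → 5 10 3 4 14 16 12 8 15
j=4: data[4]=14 ≤ 15 → i=4, swap data[4],data[4] (no change) → 5 10 3 4 14 16 12 8 15
j=5: data[5]=16 > 15 → no swap
j=6: data[6]=12 ≤ 15 → i=5, swap data[5],data[6] → 5 10 3 4 14 12 16 8 15
j=7: data[7]=8 ≤ 15 → i=6, swap data[6],data[7] → 5 10 3 4 14 12 8 16 15
final swap data[7],data[8] → 5 10 3 4 14 12 8 15 16; return 7
p = 7; k-1 = 3 < 7 ⇒ left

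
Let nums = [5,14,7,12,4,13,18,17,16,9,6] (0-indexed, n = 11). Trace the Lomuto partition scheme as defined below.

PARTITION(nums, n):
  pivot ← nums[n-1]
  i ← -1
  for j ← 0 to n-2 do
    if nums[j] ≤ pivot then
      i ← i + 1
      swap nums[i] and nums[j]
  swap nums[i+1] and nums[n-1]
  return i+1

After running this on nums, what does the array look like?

pivot = nums[10] = 6; i = -1
j=0: nums[0]=5 ≤ 6 → i=0, swap nums[0],nums[0] (no change) → [5,14,7,12,4,13,18,17,16,9,6]
j=1: nums[1]=14 > 6 → no swap
j=2: nums[2]=7 > 6 → no swap
j=3: nums[3]=12 > 6 → no swap
j=4: nums[4]=4 ≤ 6 → i=1, swap nums[1],nums[4] → [5,4,7,12,14,13,18,17,16,9,6]
j=5: nums[5]=13 > 6 → no swap
j=6: nums[6]=18 > 6 → no swap
j=7: nums[7]=17 > 6 → no swap
j=8: nums[8]=16 > 6 → no swap
j=9: nums[9]=9 > 6 → no swap
final swap nums[2],nums[10] → [5,4,6,12,14,13,18,17,16,9,7]; return 2

[5,4,6,12,14,13,18,17,16,9,7]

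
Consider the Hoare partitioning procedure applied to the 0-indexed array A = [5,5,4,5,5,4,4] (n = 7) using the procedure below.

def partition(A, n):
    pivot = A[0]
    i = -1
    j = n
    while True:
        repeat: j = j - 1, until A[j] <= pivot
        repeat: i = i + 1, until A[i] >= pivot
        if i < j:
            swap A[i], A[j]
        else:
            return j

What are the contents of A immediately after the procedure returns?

pivot=5
j stops at 6 (4), i stops at 0 (5); swap ⇒ [4,5,4,5,5,4,5]
j stops at 5 (4), i stops at 1 (5); swap ⇒ [4,4,4,5,5,5,5]
j stops at 4 (5), i stops at 3 (5); swap ⇒ [4,4,4,5,5,5,5]
j stops at 3, i stops at 4; i≥j ⇒ return 3. A=[4,4,4,5,5,5,5]

[4,4,4,5,5,5,5]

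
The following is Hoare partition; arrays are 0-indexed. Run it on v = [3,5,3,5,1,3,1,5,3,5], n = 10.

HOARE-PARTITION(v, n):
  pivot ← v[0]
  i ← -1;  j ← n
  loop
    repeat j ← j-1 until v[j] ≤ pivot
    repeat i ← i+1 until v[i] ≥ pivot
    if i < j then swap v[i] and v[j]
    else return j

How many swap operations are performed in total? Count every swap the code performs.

pivot=3
j stops at 8 (3), i stops at 0 (3); swap ⇒ [3,5,3,5,1,3,1,5,3,5]
j stops at 6 (1), i stops at 1 (5); swap ⇒ [3,1,3,5,1,3,5,5,3,5]
j stops at 5 (3), i stops at 2 (3); swap ⇒ [3,1,3,5,1,3,5,5,3,5]
j stops at 4 (1), i stops at 3 (5); swap ⇒ [3,1,3,1,5,3,5,5,3,5]
j stops at 3, i stops at 4; i≥j ⇒ return 3. v=[3,1,3,1,5,3,5,5,3,5]

4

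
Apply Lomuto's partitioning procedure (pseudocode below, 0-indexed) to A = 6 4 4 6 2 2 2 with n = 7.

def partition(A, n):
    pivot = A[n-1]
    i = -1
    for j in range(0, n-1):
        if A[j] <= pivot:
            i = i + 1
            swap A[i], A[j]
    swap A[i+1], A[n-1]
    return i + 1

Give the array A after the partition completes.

2 2 2 6 6 4 4

pivot=2, i=-1
j=0: 6>2, skip
j=1: 4>2, skip
j=2: 4>2, skip
j=3: 6>2, skip
j=4: 2≤2, i=0, swap(0,4) ⇒ 2 4 4 6 6 2 2
j=5: 2≤2, i=1, swap(1,5) ⇒ 2 2 4 6 6 4 2
swap(2,6) ⇒ 2 2 2 6 6 4 4; return 2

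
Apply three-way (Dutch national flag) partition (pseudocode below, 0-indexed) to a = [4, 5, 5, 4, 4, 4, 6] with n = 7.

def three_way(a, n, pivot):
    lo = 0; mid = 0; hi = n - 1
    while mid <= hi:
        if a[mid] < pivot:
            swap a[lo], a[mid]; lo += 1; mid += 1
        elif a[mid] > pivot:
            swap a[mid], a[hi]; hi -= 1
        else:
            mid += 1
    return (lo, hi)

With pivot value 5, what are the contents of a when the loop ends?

[4, 4, 4, 4, 5, 5, 6]

lo=0 mid=0 hi=6
4<5: swap(0,0), lo=1 mid=1 ⇒ [4, 5, 5, 4, 4, 4, 6]
5=5: mid=2
5=5: mid=3
4<5: swap(1,3), lo=2 mid=4 ⇒ [4, 4, 5, 5, 4, 4, 6]
4<5: swap(2,4), lo=3 mid=5 ⇒ [4, 4, 4, 5, 5, 4, 6]
4<5: swap(3,5), lo=4 mid=6 ⇒ [4, 4, 4, 4, 5, 5, 6]
6>5: swap(6,6), hi=5 ⇒ [4, 4, 4, 4, 5, 5, 6]
done. lo=4 hi=5; a=[4, 4, 4, 4, 5, 5, 6]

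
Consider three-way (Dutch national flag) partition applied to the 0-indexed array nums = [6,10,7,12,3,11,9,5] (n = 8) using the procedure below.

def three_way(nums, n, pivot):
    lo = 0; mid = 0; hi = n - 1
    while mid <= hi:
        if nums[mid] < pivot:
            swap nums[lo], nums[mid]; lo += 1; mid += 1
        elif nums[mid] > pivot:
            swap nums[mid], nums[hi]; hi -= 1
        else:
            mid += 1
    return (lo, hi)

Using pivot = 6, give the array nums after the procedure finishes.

lo=0 mid=0 hi=7
6=6: mid=1
10>6: swap(1,7), hi=6 ⇒ [6,5,7,12,3,11,9,10]
5<6: swap(0,1), lo=1 mid=2 ⇒ [5,6,7,12,3,11,9,10]
7>6: swap(2,6), hi=5 ⇒ [5,6,9,12,3,11,7,10]
9>6: swap(2,5), hi=4 ⇒ [5,6,11,12,3,9,7,10]
11>6: swap(2,4), hi=3 ⇒ [5,6,3,12,11,9,7,10]
3<6: swap(1,2), lo=2 mid=3 ⇒ [5,3,6,12,11,9,7,10]
12>6: swap(3,3), hi=2 ⇒ [5,3,6,12,11,9,7,10]
done. lo=2 hi=2; nums=[5,3,6,12,11,9,7,10]

[5,3,6,12,11,9,7,10]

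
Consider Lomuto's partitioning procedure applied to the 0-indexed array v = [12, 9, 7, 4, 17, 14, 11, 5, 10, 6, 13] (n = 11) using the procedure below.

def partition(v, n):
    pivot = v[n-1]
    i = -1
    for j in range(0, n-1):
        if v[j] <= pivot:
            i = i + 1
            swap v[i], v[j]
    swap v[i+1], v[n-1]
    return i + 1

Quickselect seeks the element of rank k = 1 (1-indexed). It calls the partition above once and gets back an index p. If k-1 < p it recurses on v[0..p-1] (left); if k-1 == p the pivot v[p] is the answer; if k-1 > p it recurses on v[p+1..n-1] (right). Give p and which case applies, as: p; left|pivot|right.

pivot = v[10] = 13; i = -1
j=0: v[0]=12 ≤ 13 → i=0, swap v[0],v[0] (no change) → [12, 9, 7, 4, 17, 14, 11, 5, 10, 6, 13]
j=1: v[1]=9 ≤ 13 → i=1, swap v[1],v[1] (no change) → [12, 9, 7, 4, 17, 14, 11, 5, 10, 6, 13]
j=2: v[2]=7 ≤ 13 → i=2, swap v[2],v[2] (no change) → [12, 9, 7, 4, 17, 14, 11, 5, 10, 6, 13]
j=3: v[3]=4 ≤ 13 → i=3, swap v[3],v[3] (no change) → [12, 9, 7, 4, 17, 14, 11, 5, 10, 6, 13]
j=4: v[4]=17 > 13 → no swap
j=5: v[5]=14 > 13 → no swap
j=6: v[6]=11 ≤ 13 → i=4, swap v[4],v[6] → [12, 9, 7, 4, 11, 14, 17, 5, 10, 6, 13]
j=7: v[7]=5 ≤ 13 → i=5, swap v[5],v[7] → [12, 9, 7, 4, 11, 5, 17, 14, 10, 6, 13]
j=8: v[8]=10 ≤ 13 → i=6, swap v[6],v[8] → [12, 9, 7, 4, 11, 5, 10, 14, 17, 6, 13]
j=9: v[9]=6 ≤ 13 → i=7, swap v[7],v[9] → [12, 9, 7, 4, 11, 5, 10, 6, 17, 14, 13]
final swap v[8],v[10] → [12, 9, 7, 4, 11, 5, 10, 6, 13, 14, 17]; return 8
p = 8; k-1 = 0 < 8 ⇒ left

8; left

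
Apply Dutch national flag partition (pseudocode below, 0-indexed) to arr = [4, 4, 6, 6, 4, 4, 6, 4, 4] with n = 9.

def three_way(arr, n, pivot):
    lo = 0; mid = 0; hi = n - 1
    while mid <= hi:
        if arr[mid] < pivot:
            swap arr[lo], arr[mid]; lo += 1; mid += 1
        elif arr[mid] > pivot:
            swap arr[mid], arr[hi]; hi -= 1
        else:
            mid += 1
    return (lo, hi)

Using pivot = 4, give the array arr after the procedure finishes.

[4, 4, 4, 4, 4, 4, 6, 6, 6]

pivot = 4; lo=0, mid=0, hi=8
arr[mid]=4=4: mid=1
arr[mid]=4=4: mid=2
arr[mid]=6>4: swap arr[2],arr[8]; hi=7 → [4, 4, 4, 6, 4, 4, 6, 4, 6]
arr[mid]=4=4: mid=3
arr[mid]=6>4: swap arr[3],arr[7]; hi=6 → [4, 4, 4, 4, 4, 4, 6, 6, 6]
arr[mid]=4=4: mid=4
arr[mid]=4=4: mid=5
arr[mid]=4=4: mid=6
arr[mid]=6>4: swap arr[6],arr[6]; hi=5 → [4, 4, 4, 4, 4, 4, 6, 6, 6]
end: lo=0, hi=5; arr = [4, 4, 4, 4, 4, 4, 6, 6, 6]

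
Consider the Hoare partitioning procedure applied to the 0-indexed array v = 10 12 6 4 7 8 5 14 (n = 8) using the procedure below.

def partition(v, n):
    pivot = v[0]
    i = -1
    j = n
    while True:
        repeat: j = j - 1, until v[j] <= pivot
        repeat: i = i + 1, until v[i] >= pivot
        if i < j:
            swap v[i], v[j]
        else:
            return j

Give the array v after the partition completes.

pivot=10
j stops at 6 (5), i stops at 0 (10); swap ⇒ 5 12 6 4 7 8 10 14
j stops at 5 (8), i stops at 1 (12); swap ⇒ 5 8 6 4 7 12 10 14
j stops at 4, i stops at 5; i≥j ⇒ return 4. v=5 8 6 4 7 12 10 14

5 8 6 4 7 12 10 14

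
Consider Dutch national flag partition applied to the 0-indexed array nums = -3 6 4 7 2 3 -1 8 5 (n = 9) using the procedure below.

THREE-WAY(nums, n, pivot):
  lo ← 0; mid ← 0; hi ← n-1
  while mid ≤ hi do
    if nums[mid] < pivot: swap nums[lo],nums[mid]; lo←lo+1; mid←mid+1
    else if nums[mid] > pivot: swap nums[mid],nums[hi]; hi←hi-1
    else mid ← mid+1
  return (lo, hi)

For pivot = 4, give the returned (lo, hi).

pivot = 4; lo=0, mid=0, hi=8
nums[mid]=-3<4: swap nums[0],nums[0]; lo=1,mid=1 → -3 6 4 7 2 3 -1 8 5
nums[mid]=6>4: swap nums[1],nums[8]; hi=7 → -3 5 4 7 2 3 -1 8 6
nums[mid]=5>4: swap nums[1],nums[7]; hi=6 → -3 8 4 7 2 3 -1 5 6
nums[mid]=8>4: swap nums[1],nums[6]; hi=5 → -3 -1 4 7 2 3 8 5 6
nums[mid]=-1<4: swap nums[1],nums[1]; lo=2,mid=2 → -3 -1 4 7 2 3 8 5 6
nums[mid]=4=4: mid=3
nums[mid]=7>4: swap nums[3],nums[5]; hi=4 → -3 -1 4 3 2 7 8 5 6
nums[mid]=3<4: swap nums[2],nums[3]; lo=3,mid=4 → -3 -1 3 4 2 7 8 5 6
nums[mid]=2<4: swap nums[3],nums[4]; lo=4,mid=5 → -3 -1 3 2 4 7 8 5 6
end: lo=4, hi=4; nums = -3 -1 3 2 4 7 8 5 6

(4, 4)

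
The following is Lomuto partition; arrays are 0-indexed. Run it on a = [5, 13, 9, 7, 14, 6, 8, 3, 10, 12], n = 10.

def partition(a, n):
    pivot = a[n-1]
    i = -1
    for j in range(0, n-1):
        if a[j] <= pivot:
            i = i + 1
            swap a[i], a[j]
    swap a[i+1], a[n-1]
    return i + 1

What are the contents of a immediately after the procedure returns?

[5, 9, 7, 6, 8, 3, 10, 12, 14, 13]

pivot=12, i=-1
j=0: 5≤12, i=0, swap(0,0) ⇒ [5, 13, 9, 7, 14, 6, 8, 3, 10, 12]
j=1: 13>12, skip
j=2: 9≤12, i=1, swap(1,2) ⇒ [5, 9, 13, 7, 14, 6, 8, 3, 10, 12]
j=3: 7≤12, i=2, swap(2,3) ⇒ [5, 9, 7, 13, 14, 6, 8, 3, 10, 12]
j=4: 14>12, skip
j=5: 6≤12, i=3, swap(3,5) ⇒ [5, 9, 7, 6, 14, 13, 8, 3, 10, 12]
j=6: 8≤12, i=4, swap(4,6) ⇒ [5, 9, 7, 6, 8, 13, 14, 3, 10, 12]
j=7: 3≤12, i=5, swap(5,7) ⇒ [5, 9, 7, 6, 8, 3, 14, 13, 10, 12]
j=8: 10≤12, i=6, swap(6,8) ⇒ [5, 9, 7, 6, 8, 3, 10, 13, 14, 12]
swap(7,9) ⇒ [5, 9, 7, 6, 8, 3, 10, 12, 14, 13]; return 7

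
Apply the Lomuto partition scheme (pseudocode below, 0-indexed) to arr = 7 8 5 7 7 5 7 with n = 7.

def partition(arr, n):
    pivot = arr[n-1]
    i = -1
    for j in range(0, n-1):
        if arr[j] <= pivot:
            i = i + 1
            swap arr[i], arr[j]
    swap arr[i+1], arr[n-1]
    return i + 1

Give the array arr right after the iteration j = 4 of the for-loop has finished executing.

7 5 7 7 8 5 7

pivot = arr[6] = 7; i = -1
j=0: arr[0]=7 ≤ 7 → i=0, swap arr[0],arr[0] (no change) → 7 8 5 7 7 5 7
j=1: arr[1]=8 > 7 → no swap
j=2: arr[2]=5 ≤ 7 → i=1, swap arr[1],arr[2] → 7 5 8 7 7 5 7
j=3: arr[3]=7 ≤ 7 → i=2, swap arr[2],arr[3] → 7 5 7 8 7 5 7
j=4: arr[4]=7 ≤ 7 → i=3, swap arr[3],arr[4] → 7 5 7 7 8 5 7
(after j=4) arr = 7 5 7 7 8 5 7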